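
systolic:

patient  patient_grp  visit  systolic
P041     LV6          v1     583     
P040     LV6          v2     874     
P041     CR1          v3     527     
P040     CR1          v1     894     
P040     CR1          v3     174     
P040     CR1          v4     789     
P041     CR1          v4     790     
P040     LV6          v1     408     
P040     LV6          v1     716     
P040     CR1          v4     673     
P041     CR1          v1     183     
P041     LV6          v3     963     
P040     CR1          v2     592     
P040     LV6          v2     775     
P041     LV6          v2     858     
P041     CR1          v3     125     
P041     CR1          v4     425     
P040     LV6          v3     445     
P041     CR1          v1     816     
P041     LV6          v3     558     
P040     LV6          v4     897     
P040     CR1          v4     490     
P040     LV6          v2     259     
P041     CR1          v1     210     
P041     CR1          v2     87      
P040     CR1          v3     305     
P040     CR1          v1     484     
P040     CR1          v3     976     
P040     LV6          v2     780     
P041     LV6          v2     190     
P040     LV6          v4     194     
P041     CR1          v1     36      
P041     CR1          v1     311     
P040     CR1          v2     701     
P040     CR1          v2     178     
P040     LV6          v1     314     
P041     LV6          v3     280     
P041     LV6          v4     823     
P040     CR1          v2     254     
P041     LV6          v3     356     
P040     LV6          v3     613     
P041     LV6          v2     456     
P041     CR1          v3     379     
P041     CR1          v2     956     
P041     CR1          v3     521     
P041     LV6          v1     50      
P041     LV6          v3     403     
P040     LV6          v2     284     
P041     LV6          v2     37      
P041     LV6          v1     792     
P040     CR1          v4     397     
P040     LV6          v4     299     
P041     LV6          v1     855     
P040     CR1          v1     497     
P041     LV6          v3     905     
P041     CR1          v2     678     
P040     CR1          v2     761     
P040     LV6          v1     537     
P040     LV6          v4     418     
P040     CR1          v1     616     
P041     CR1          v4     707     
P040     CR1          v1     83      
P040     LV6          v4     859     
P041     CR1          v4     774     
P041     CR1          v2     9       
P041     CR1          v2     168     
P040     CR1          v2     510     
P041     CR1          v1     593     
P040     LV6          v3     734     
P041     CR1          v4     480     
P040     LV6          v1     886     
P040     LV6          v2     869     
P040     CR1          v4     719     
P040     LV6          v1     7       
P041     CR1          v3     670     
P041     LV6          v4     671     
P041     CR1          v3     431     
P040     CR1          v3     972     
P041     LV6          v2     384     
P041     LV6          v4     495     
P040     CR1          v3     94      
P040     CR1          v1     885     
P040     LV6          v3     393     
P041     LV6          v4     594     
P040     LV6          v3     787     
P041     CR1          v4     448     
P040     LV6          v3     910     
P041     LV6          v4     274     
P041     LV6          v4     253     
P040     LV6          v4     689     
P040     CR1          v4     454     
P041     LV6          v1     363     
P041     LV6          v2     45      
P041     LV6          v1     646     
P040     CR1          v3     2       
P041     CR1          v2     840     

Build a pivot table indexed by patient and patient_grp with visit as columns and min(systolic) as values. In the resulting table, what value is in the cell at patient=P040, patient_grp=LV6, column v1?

7

Rows with patient=P040, patient_grp=LV6 and visit=v1: systolic values are 408, 716, 314, 537, 886, 7.
min(408, 716, 314, 537, 886, 7) = 7.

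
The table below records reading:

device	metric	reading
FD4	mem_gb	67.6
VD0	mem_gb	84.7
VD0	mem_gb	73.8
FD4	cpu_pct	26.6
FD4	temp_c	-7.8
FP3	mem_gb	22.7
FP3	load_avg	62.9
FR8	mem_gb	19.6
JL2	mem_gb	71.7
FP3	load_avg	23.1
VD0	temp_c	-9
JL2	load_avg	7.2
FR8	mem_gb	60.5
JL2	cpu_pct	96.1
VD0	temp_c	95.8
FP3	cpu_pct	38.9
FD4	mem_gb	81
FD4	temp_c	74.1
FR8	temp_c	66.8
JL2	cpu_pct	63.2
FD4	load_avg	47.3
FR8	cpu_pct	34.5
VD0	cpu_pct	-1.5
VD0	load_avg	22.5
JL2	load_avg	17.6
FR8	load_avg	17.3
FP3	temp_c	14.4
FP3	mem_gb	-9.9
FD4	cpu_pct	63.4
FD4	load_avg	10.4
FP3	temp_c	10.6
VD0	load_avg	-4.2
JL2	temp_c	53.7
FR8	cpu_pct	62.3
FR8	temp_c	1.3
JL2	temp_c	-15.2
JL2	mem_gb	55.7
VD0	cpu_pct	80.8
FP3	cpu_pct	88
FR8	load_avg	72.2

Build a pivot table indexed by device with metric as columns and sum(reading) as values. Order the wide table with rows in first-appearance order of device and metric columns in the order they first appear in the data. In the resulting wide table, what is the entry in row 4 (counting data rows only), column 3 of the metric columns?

With rows in first-appearance order of device, row 4 is device=FR8. metric columns in first-appearance order: mem_gb, cpu_pct, temp_c, load_avg; column 3 is temp_c.
Long rows with device=FR8, metric=temp_c: 66.8 + 1.3 = 68.1.

68.1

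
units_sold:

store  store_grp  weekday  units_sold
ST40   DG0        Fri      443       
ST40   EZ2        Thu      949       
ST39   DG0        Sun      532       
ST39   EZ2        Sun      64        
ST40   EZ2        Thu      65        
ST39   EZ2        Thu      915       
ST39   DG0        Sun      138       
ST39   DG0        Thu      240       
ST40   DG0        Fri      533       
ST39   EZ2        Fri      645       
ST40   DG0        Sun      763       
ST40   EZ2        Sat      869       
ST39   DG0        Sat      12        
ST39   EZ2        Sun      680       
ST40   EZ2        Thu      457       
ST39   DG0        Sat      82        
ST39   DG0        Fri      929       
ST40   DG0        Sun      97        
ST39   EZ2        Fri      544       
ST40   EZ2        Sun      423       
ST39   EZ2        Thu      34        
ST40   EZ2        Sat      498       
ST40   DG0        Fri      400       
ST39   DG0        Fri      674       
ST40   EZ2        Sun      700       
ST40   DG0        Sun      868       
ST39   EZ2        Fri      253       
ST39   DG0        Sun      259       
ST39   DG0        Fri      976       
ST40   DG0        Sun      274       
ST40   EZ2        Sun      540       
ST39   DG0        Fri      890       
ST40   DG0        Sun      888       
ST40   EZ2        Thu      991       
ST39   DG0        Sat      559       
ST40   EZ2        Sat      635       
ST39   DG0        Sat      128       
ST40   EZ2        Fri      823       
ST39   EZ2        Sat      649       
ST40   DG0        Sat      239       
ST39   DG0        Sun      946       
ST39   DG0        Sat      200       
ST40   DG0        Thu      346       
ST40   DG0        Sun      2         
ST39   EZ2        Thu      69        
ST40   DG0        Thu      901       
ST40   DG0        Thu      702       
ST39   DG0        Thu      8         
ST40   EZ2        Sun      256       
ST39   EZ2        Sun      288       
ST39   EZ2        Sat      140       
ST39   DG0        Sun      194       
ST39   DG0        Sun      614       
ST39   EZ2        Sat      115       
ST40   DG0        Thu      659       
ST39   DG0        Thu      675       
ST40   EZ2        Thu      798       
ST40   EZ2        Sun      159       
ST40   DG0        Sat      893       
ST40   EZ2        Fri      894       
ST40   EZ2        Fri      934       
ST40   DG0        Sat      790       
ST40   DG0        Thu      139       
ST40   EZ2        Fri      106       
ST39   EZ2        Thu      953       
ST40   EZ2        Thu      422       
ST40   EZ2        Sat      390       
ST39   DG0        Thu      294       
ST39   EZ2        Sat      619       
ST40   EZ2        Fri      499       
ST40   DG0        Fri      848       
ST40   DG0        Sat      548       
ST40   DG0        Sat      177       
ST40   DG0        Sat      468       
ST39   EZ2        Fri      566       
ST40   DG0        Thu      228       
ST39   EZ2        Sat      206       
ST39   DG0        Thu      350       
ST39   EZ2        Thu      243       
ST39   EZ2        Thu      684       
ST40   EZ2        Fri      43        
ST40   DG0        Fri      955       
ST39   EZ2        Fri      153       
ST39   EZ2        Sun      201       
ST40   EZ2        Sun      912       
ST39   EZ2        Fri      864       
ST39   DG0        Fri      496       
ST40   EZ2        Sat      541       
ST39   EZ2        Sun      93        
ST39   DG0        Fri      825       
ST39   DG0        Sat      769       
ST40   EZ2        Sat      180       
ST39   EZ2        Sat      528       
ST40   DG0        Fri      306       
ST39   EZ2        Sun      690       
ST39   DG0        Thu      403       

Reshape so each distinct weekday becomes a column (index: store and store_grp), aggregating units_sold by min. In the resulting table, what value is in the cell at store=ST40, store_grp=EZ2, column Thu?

Rows with store=ST40, store_grp=EZ2 and weekday=Thu: units_sold values are 949, 65, 457, 991, 798, 422.
min(949, 65, 457, 991, 798, 422) = 65.

65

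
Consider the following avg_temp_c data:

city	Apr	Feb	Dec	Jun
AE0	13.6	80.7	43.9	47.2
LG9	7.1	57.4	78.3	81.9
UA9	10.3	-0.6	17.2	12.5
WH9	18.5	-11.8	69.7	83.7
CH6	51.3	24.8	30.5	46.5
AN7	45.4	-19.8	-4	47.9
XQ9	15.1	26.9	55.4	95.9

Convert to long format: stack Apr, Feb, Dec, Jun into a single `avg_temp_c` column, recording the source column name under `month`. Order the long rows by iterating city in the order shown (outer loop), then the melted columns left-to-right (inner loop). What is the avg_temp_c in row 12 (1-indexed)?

12.5

28 rows total (7 × 4). Row 12: index ⌊(12-1)/4⌋ = 2 into city → UA9; (12-1) mod 4 = 3 into the melted columns → Jun.
So row 12 is (UA9, Jun, 12.5); avg_temp_c = 12.5.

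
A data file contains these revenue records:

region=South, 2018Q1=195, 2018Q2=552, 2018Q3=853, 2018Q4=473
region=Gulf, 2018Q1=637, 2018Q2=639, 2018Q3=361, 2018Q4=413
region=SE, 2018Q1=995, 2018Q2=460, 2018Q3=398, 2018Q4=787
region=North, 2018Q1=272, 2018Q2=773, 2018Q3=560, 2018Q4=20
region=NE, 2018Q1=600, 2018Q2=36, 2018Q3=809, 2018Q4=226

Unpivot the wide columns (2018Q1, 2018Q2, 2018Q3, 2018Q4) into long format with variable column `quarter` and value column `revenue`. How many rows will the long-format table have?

5 region values × 4 melted columns = 20 rows.

20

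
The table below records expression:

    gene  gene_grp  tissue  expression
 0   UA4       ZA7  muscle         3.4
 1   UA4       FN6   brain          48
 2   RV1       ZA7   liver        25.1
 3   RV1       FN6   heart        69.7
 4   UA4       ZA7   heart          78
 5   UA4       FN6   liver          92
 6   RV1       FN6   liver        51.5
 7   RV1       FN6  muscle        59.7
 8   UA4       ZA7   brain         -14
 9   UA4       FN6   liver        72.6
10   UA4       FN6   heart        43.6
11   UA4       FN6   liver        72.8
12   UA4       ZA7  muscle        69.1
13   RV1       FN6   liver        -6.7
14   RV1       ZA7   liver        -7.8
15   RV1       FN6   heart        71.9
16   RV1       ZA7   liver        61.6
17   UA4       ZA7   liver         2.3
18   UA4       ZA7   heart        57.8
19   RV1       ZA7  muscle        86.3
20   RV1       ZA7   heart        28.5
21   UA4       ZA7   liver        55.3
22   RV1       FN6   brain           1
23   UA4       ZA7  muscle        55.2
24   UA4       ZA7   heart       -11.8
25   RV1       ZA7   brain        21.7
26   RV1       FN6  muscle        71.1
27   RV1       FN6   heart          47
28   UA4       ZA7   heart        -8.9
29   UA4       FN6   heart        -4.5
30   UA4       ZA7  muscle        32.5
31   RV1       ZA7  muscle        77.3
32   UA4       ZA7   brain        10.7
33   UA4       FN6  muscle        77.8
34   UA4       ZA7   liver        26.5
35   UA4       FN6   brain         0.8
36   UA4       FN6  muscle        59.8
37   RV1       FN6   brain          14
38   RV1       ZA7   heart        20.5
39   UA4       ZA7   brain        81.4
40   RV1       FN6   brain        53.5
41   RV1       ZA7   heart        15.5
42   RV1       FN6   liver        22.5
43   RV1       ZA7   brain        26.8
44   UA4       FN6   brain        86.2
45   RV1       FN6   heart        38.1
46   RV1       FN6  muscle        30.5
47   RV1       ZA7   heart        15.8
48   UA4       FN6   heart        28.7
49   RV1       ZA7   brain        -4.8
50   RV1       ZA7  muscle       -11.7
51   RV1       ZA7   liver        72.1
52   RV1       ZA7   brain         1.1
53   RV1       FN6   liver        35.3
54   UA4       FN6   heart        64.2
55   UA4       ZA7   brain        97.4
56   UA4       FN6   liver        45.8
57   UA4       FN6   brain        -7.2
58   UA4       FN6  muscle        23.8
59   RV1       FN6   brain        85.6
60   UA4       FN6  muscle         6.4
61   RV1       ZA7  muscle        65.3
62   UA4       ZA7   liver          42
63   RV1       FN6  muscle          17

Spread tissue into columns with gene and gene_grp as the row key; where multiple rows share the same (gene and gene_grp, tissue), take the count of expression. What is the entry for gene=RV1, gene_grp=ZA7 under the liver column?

4

Rows with gene=RV1, gene_grp=ZA7 and tissue=liver: expression values are 25.1, -7.8, 61.6, 72.1.
4 rows match — count = 4.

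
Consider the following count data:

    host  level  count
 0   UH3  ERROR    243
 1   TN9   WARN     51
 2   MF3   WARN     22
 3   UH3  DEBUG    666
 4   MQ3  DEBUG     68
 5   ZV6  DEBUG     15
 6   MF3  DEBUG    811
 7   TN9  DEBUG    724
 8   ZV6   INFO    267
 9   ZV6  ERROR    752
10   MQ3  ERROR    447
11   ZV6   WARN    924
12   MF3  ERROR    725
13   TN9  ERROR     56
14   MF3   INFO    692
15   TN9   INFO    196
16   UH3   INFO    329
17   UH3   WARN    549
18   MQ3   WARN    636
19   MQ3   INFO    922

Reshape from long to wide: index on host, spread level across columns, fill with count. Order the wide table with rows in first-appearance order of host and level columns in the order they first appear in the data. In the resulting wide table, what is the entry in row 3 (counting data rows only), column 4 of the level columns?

With rows in first-appearance order of host, row 3 is host=MF3. level columns in first-appearance order: ERROR, WARN, DEBUG, INFO; column 4 is INFO.
Long rows with host=MF3, level=INFO: count = 692.

692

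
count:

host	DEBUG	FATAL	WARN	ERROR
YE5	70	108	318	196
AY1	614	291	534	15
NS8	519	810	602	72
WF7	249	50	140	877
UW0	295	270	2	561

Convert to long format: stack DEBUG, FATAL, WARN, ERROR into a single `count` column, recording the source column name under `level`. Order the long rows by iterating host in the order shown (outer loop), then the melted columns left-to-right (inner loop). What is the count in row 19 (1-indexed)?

2

20 rows total (5 × 4). Row 19: index ⌊(19-1)/4⌋ = 4 into host → UW0; (19-1) mod 4 = 2 into the melted columns → WARN.
So row 19 is (UW0, WARN, 2); count = 2.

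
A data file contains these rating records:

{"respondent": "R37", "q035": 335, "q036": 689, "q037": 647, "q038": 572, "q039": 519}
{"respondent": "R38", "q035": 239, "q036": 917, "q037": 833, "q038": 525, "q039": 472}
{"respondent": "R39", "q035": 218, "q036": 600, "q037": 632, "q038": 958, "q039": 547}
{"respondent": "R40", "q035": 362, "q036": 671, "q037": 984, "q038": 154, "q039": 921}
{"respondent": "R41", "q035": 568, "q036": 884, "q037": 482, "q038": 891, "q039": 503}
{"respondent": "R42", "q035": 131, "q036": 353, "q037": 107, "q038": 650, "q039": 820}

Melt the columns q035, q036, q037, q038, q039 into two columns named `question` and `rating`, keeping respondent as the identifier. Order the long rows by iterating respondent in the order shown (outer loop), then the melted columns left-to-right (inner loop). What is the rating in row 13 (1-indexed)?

632

30 rows total (6 × 5). Row 13: index ⌊(13-1)/5⌋ = 2 into respondent → R39; (13-1) mod 5 = 2 into the melted columns → q037.
So row 13 is (R39, q037, 632); rating = 632.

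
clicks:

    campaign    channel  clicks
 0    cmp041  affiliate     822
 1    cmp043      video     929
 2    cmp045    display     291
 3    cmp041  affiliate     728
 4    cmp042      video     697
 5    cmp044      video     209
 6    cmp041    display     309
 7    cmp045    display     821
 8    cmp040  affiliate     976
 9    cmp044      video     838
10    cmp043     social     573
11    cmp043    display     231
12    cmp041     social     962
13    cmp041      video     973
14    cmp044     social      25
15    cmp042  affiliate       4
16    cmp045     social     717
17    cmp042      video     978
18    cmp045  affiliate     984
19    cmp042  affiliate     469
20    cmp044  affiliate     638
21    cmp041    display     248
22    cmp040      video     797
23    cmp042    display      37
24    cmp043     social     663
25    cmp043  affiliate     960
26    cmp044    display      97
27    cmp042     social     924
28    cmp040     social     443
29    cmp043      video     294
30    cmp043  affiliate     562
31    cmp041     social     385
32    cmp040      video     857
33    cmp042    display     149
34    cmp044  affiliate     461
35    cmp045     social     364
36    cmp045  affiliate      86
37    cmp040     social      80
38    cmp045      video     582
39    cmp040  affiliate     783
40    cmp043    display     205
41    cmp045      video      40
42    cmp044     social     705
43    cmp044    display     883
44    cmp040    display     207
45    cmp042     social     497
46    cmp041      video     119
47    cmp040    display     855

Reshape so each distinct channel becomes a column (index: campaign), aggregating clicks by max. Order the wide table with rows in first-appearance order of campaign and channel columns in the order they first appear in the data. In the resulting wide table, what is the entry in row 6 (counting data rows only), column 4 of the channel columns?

443

With rows in first-appearance order of campaign, row 6 is campaign=cmp040. channel columns in first-appearance order: affiliate, video, display, social; column 4 is social.
Long rows with campaign=cmp040, channel=social: max(443, 80) = 443.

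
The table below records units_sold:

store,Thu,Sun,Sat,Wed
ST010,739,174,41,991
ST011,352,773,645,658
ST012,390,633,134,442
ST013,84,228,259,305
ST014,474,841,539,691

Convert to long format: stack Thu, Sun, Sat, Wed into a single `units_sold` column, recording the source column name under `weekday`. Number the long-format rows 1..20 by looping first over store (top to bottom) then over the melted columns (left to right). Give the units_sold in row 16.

20 rows total (5 × 4). Row 16: index ⌊(16-1)/4⌋ = 3 into store → ST013; (16-1) mod 4 = 3 into the melted columns → Wed.
So row 16 is (ST013, Wed, 305); units_sold = 305.

305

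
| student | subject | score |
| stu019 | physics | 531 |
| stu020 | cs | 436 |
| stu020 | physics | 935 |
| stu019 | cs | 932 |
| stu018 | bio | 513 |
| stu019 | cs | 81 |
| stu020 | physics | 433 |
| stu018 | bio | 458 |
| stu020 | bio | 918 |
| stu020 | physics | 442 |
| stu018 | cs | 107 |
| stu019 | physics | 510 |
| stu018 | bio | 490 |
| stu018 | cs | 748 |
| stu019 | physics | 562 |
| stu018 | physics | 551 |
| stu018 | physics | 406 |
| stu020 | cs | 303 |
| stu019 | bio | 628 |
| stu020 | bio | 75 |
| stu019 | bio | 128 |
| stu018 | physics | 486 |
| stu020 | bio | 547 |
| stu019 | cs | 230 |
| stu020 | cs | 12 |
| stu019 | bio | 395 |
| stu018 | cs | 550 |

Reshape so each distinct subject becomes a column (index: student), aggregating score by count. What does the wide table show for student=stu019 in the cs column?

3

Rows with student=stu019 and subject=cs: score values are 932, 81, 230.
3 rows match — count = 3.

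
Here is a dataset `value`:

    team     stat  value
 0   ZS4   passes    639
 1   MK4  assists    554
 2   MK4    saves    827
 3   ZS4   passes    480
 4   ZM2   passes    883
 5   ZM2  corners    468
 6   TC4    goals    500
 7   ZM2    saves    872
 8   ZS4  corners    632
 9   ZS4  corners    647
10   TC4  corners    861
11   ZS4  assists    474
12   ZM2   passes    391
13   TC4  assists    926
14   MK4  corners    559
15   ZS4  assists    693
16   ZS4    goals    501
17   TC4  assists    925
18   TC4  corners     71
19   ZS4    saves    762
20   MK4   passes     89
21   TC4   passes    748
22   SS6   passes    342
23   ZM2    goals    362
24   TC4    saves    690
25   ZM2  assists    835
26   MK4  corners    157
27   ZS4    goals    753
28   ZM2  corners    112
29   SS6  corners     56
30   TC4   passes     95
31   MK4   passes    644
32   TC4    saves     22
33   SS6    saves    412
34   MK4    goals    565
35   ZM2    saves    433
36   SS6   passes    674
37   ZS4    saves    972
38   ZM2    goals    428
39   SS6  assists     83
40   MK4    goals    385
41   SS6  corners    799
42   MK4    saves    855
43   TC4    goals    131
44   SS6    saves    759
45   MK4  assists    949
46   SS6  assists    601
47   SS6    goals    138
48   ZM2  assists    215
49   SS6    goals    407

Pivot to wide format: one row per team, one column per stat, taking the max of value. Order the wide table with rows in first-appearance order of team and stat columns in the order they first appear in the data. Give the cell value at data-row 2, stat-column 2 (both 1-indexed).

949

With rows in first-appearance order of team, row 2 is team=MK4. stat columns in first-appearance order: passes, assists, saves, corners, goals; column 2 is assists.
Long rows with team=MK4, stat=assists: max(554, 949) = 949.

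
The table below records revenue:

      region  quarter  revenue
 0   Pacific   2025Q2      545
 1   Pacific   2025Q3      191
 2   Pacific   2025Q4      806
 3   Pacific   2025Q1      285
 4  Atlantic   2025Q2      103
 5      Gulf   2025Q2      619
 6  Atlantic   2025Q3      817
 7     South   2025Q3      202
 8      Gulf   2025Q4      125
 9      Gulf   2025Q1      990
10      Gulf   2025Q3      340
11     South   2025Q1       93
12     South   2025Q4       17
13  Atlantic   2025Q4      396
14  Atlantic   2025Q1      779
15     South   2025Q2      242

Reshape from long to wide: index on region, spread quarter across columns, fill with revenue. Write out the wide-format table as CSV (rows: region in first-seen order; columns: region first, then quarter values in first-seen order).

Columns: region plus the 4 distinct quarter values (2025Q2, 2025Q3, 2025Q4, 2025Q1).
For example, row Pacific column 2025Q2 takes revenue=545 from the long row (Pacific, 2025Q2).

region,2025Q2,2025Q3,2025Q4,2025Q1
Pacific,545,191,806,285
Atlantic,103,817,396,779
Gulf,619,340,125,990
South,242,202,17,93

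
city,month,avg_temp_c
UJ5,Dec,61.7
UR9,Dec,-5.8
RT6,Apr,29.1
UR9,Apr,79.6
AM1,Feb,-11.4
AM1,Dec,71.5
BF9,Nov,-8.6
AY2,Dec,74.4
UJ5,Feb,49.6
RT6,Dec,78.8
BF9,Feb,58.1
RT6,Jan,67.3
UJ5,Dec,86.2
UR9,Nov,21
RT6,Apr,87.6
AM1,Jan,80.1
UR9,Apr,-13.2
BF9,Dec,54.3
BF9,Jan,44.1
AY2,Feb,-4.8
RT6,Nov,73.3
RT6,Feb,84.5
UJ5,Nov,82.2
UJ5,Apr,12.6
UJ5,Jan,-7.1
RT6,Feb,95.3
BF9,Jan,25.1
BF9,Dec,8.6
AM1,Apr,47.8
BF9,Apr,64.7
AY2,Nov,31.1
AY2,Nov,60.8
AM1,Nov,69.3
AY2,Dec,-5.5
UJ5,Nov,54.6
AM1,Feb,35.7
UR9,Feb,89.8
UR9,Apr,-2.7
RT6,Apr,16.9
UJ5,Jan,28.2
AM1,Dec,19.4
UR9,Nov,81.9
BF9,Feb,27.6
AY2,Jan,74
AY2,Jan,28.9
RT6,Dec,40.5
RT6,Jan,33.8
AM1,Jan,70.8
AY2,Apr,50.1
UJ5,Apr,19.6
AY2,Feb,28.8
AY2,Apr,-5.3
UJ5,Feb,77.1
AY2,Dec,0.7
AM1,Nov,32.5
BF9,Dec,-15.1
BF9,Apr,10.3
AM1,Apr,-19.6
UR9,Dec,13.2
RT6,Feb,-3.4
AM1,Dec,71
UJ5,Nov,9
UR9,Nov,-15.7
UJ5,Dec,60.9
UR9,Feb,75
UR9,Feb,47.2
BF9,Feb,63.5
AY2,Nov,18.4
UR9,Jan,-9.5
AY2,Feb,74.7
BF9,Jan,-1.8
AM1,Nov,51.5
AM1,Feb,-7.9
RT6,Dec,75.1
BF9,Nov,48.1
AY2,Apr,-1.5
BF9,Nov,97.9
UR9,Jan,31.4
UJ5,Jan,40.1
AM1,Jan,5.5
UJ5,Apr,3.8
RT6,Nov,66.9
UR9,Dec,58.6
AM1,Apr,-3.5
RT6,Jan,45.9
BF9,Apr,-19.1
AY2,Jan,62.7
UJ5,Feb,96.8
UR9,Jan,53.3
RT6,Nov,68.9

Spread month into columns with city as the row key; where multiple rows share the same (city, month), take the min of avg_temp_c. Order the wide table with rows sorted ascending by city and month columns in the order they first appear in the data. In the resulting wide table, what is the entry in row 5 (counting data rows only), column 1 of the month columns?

With rows sorted ascending by city, row 5 is city=UJ5. month columns in first-appearance order: Dec, Apr, Feb, Nov, Jan; column 1 is Dec.
Long rows with city=UJ5, month=Dec: min(61.7, 86.2, 60.9) = 60.9.

60.9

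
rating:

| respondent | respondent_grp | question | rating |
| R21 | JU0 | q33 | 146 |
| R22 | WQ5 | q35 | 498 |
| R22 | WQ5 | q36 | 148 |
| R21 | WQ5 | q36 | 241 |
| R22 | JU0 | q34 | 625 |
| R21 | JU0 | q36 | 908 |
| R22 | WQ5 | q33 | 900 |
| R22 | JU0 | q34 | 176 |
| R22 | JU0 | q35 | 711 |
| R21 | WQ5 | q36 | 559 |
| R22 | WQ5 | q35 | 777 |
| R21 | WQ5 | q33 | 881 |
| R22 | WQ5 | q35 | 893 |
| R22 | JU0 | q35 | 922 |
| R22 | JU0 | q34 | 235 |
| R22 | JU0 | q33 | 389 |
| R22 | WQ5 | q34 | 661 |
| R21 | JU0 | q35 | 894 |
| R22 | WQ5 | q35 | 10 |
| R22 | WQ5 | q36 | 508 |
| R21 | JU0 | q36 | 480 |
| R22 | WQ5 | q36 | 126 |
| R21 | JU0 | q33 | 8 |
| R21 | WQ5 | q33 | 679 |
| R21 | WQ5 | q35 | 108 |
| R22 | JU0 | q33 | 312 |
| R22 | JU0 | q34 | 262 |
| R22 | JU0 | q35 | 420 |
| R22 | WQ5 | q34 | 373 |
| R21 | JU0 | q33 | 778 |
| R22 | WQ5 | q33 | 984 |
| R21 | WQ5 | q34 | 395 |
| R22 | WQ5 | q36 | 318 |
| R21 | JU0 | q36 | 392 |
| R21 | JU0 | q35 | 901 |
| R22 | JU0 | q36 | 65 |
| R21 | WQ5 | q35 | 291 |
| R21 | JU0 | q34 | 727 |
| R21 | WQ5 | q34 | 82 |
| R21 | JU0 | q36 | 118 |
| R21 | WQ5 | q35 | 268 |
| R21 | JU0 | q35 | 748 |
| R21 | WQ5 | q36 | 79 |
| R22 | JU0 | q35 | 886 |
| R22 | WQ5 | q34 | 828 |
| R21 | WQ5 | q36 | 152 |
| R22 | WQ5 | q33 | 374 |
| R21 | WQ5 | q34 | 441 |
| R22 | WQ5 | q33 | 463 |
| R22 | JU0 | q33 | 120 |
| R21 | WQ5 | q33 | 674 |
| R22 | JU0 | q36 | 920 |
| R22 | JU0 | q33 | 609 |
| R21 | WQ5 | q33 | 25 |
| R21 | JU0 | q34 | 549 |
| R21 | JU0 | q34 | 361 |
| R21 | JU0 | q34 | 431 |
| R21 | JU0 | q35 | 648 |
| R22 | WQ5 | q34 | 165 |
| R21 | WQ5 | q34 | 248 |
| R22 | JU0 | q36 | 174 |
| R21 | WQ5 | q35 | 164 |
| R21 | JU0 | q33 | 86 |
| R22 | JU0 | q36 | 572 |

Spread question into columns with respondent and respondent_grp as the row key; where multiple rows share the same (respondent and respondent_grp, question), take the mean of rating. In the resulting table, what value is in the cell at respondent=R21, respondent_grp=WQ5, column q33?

564.75

Rows with respondent=R21, respondent_grp=WQ5 and question=q33: rating values are 881, 679, 674, 25.
(881 + 679 + 674 + 25) / 4 = 564.75.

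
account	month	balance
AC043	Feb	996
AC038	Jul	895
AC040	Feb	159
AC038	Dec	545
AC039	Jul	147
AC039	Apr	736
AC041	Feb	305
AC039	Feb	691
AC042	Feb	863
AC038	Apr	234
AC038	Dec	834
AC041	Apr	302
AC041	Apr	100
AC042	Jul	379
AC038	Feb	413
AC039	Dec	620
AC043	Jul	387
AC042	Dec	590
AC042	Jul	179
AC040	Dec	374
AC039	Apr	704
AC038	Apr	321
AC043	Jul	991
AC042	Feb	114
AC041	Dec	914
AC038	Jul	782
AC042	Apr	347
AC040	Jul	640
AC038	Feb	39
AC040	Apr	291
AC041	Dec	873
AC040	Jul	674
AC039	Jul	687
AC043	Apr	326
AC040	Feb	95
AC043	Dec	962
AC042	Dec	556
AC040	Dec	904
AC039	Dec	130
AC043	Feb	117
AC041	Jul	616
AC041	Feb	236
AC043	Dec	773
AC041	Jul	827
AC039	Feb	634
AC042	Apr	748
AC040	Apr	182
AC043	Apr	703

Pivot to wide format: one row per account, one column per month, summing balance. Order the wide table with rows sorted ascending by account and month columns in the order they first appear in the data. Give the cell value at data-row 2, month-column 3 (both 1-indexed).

With rows sorted ascending by account, row 2 is account=AC039. month columns in first-appearance order: Feb, Jul, Dec, Apr; column 3 is Dec.
Long rows with account=AC039, month=Dec: 620 + 130 = 750.

750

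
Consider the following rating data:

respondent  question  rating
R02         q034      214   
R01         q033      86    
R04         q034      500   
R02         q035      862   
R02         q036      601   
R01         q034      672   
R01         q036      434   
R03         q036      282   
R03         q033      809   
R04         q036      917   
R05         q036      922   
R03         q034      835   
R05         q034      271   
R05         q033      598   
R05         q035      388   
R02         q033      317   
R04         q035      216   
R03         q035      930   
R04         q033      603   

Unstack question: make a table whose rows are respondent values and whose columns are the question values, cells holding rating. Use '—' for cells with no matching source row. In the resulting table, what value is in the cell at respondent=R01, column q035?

—

No long-format row has respondent=R01 and question=q035, so the cell is —.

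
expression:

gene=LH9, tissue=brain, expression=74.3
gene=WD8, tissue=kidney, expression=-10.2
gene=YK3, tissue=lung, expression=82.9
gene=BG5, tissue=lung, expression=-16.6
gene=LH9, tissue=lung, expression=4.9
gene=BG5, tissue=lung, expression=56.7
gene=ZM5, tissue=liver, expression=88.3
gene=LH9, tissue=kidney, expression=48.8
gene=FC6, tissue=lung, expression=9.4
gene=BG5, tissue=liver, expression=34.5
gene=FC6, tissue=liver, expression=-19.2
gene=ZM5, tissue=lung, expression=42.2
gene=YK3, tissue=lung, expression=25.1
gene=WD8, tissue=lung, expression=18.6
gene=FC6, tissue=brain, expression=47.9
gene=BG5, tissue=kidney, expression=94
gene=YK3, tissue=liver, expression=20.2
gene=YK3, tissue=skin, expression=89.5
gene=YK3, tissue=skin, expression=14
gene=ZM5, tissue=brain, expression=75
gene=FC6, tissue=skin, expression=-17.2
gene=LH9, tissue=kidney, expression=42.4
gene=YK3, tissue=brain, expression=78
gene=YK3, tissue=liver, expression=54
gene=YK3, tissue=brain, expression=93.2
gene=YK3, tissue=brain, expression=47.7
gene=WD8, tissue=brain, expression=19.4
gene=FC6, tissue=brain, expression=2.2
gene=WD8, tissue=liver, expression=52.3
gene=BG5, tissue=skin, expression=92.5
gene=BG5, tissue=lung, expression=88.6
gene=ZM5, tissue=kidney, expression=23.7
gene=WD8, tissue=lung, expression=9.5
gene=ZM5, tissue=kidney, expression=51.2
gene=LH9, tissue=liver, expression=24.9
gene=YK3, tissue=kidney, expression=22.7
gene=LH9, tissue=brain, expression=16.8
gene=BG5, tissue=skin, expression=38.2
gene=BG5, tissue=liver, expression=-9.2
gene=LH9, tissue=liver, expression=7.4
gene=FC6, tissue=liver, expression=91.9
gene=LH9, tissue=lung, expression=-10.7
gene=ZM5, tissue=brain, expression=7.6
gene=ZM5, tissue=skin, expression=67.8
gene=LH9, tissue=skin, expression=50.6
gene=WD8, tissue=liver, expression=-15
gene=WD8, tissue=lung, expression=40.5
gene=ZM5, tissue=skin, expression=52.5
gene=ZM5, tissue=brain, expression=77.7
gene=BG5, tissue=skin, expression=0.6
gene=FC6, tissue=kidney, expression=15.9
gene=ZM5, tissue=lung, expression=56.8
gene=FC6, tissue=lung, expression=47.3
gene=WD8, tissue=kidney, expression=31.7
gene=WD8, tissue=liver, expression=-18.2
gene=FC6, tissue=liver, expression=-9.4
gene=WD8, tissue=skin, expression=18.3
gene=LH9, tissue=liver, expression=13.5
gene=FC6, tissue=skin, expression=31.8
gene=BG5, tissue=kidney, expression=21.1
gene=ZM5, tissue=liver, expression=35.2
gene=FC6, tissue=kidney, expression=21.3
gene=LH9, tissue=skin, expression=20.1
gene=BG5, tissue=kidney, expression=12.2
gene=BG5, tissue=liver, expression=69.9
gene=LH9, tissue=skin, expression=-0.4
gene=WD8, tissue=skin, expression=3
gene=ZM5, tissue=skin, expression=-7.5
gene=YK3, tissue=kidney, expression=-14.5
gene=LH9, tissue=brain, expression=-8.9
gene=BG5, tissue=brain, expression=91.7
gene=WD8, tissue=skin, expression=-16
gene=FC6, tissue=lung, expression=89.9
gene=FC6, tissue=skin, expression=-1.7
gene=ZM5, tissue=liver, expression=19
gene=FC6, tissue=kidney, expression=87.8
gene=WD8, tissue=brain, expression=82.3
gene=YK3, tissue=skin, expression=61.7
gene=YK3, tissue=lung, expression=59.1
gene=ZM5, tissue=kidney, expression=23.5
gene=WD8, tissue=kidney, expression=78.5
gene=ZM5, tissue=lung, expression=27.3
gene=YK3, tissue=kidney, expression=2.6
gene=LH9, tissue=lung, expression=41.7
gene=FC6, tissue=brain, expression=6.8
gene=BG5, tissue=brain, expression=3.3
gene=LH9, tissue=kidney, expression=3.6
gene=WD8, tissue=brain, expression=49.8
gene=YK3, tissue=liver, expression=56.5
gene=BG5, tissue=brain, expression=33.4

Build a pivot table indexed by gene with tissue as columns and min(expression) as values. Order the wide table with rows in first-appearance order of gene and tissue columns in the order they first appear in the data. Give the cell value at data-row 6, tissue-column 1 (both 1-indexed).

2.2

With rows in first-appearance order of gene, row 6 is gene=FC6. tissue columns in first-appearance order: brain, kidney, lung, liver, skin; column 1 is brain.
Long rows with gene=FC6, tissue=brain: min(47.9, 2.2, 6.8) = 2.2.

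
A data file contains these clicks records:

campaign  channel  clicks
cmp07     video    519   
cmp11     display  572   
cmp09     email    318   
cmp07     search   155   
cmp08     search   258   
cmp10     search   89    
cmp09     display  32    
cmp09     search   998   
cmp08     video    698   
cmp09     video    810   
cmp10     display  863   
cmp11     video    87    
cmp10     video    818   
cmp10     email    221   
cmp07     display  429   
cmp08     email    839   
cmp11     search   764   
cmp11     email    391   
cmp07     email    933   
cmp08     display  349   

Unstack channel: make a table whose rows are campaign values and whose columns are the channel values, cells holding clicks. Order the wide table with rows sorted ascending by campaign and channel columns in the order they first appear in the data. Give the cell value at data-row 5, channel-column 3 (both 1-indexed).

391

With rows sorted ascending by campaign, row 5 is campaign=cmp11. channel columns in first-appearance order: video, display, email, search; column 3 is email.
Long rows with campaign=cmp11, channel=email: clicks = 391.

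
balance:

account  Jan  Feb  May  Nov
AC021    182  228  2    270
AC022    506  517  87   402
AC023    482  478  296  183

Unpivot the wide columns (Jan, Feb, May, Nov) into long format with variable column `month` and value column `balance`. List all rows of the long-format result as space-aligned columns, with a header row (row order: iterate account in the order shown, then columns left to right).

account  month  balance
AC021    Jan    182    
AC021    Feb    228    
AC021    May    2      
AC021    Nov    270    
AC022    Jan    506    
AC022    Feb    517    
AC022    May    87     
AC022    Nov    402    
AC023    Jan    482    
AC023    Feb    478    
AC023    May    296    
AC023    Nov    183    

Each (account, column) pair becomes one row: 3 × 4 = 12 rows.
For example, (AC021, Jan) → balance=182.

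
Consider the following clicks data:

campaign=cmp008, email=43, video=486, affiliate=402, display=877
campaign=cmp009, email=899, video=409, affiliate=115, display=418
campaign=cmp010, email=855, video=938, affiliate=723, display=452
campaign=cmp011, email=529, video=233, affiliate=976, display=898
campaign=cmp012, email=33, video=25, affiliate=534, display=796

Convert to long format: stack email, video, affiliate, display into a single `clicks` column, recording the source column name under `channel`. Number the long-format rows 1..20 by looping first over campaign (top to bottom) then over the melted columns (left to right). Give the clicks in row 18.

25

20 rows total (5 × 4). Row 18: index ⌊(18-1)/4⌋ = 4 into campaign → cmp012; (18-1) mod 4 = 1 into the melted columns → video.
So row 18 is (cmp012, video, 25); clicks = 25.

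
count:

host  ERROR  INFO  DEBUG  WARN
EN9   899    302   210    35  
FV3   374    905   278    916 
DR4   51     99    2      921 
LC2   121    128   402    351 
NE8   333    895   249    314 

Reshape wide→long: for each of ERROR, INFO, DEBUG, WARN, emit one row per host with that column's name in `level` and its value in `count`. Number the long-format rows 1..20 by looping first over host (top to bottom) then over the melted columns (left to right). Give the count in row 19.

249

20 rows total (5 × 4). Row 19: index ⌊(19-1)/4⌋ = 4 into host → NE8; (19-1) mod 4 = 2 into the melted columns → DEBUG.
So row 19 is (NE8, DEBUG, 249); count = 249.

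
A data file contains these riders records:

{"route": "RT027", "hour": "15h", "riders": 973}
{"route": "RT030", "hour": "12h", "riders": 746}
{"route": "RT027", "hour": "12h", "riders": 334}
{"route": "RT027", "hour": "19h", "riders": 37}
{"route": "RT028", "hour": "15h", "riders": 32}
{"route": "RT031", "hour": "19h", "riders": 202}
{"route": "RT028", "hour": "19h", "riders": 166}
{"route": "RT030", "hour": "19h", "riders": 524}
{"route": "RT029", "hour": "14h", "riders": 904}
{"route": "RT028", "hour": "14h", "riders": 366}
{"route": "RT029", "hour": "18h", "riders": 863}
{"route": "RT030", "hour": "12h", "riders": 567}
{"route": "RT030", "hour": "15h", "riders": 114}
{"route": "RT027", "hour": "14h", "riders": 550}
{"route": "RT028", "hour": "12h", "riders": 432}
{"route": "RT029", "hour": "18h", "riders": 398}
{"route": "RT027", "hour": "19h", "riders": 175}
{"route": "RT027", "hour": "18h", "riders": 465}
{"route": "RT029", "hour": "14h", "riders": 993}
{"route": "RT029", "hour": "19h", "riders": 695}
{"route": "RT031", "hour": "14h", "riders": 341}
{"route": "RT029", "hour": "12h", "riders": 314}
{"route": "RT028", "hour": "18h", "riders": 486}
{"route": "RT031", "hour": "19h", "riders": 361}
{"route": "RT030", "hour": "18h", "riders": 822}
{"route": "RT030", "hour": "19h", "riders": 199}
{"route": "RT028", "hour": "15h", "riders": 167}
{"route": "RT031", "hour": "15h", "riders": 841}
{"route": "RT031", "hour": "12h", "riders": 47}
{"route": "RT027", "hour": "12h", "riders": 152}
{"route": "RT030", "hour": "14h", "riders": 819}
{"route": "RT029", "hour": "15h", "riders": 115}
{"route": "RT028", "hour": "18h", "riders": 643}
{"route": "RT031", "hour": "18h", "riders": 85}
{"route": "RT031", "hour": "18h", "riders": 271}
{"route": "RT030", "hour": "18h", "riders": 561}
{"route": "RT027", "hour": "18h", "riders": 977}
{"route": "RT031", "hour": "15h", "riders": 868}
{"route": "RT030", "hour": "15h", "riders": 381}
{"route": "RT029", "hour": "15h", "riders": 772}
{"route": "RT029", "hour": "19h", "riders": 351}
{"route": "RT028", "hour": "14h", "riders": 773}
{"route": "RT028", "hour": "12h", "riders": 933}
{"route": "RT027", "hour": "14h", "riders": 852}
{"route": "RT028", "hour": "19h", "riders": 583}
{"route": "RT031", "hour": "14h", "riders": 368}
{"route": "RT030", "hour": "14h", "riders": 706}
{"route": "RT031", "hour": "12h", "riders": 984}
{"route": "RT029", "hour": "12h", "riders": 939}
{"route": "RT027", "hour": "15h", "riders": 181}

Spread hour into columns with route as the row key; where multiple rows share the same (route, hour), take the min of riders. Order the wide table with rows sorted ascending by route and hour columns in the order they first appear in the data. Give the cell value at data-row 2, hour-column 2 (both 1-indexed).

With rows sorted ascending by route, row 2 is route=RT028. hour columns in first-appearance order: 15h, 12h, 19h, 14h, 18h; column 2 is 12h.
Long rows with route=RT028, hour=12h: min(432, 933) = 432.

432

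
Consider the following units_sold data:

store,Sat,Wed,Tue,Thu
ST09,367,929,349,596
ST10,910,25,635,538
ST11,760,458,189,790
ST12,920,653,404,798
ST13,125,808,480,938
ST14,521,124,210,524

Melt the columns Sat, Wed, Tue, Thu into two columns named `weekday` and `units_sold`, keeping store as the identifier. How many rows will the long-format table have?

24

6 store values × 4 melted columns = 24 rows.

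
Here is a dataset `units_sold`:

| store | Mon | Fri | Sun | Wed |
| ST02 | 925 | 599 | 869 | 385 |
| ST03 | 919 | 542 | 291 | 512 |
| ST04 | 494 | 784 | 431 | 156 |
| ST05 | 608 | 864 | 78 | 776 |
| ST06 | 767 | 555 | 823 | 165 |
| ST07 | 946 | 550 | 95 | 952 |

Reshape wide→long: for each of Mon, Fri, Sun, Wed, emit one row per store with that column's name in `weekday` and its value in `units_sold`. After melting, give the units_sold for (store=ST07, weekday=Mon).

946

Unpivoting turns each (store, wide-column) pair into one long row.
The wide cell at row ST07, column Mon holds 946, so the long row (ST07, Mon) has units_sold=946.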